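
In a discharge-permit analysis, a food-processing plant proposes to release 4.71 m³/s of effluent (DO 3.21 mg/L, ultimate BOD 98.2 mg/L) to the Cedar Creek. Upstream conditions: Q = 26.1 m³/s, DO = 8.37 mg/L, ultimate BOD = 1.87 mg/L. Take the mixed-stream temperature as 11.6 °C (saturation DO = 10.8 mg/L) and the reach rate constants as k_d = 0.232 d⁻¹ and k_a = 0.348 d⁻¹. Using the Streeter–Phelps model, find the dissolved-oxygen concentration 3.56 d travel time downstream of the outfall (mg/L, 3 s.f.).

DO ≈ 4.95 mg/L

Mixed DO = (26.1×8.37 + 4.71×3.21)/(26.1+4.71) = 233.6/30.81 = 7.581 mg/L.
Mixed L₀ = (26.1×1.87 + 4.71×98.2)/(30.81) = 511.3/30.81 = 16.60 mg/L.
Initial deficit D₀ = C_s − DO₀ = 10.8 − 7.581 = 3.219 mg/L.
D(3.56) = [0.232×16.60/(0.348−0.232)](e^(−0.232×3.56) − e^(−0.348×3.56)) + 3.219 e^(−0.348×3.56)
= 33.19 × (0.4378 − 0.2897) + 3.219 × 0.2897 = 5.849 mg/L.
DO = 10.8 − 5.849 = 4.951 mg/L.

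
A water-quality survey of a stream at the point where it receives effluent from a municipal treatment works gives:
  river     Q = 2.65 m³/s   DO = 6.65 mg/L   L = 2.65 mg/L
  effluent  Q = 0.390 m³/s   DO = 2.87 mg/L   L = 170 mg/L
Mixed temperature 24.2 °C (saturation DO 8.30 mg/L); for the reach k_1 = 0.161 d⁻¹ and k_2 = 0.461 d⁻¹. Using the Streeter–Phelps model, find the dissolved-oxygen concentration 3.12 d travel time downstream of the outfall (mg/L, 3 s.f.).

DO ≈ 3.03 mg/L

Mixed DO = (2.65×6.65 + 0.390×2.87)/(2.65+0.390) = 18.74/3.040 = 6.165 mg/L.
Mixed L₀ = (2.65×2.65 + 0.390×170)/(3.040) = 73.32/3.040 = 24.12 mg/L.
Initial deficit D₀ = C_s − DO₀ = 8.30 − 6.165 = 2.135 mg/L.
D(3.12) = [0.161×24.12/(0.461−0.161)](e^(−0.161×3.12) − e^(−0.461×3.12)) + 2.135 e^(−0.461×3.12)
= 12.94 × (0.6051 − 0.2373) + 2.135 × 0.2373 = 5.267 mg/L.
DO = 8.30 − 5.267 = 3.033 mg/L.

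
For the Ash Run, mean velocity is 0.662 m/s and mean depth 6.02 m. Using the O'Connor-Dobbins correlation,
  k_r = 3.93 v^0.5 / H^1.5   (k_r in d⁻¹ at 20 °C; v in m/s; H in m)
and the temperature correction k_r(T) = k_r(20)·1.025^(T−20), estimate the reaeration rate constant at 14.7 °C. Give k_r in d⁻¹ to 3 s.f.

k_r(20) = 3.93 × 0.662^0.5 / 6.02^1.5 = 3.93 × 0.8136 / 14.77 = 0.2165 d⁻¹.
k_r(14.7) = 0.2165 × 1.025^(14.7−20) = 0.2165 × 0.8773 = 0.1899 d⁻¹.

k_r ≈ 0.190 d⁻¹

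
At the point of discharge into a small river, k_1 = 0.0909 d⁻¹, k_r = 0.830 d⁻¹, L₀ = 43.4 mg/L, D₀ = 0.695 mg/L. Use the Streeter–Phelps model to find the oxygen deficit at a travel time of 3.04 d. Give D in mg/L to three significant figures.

k_1 L₀/(k_r−k_1) = 0.0909×43.4/(0.830−0.0909) = 3.945/0.7391 = 5.338 mg/L.
e^(−k_1 t) = e^(−0.0909×3.040) = 0.7586; e^(−k_r t) = e^(−0.830×3.040) = 0.08020.
D = 5.338 × (0.7586 − 0.08020) + 0.695 × 0.08020 = 3.621 + 0.05574 = 3.677 mg/L.

D ≈ 3.68 mg/L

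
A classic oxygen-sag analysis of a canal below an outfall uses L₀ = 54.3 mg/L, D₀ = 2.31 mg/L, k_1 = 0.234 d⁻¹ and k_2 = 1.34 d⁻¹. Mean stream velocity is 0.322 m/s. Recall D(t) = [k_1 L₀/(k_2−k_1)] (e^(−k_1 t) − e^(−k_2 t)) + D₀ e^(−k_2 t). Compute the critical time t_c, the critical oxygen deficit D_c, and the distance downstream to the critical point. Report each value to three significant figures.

t_c ≈ 1.37 d; D_c ≈ 6.87 mg/L; x_c ≈ 38.3 km

With k_2/k_1 = 5.726 and 1 − D₀(k_2−k_1)/(k_1 L₀) = 0.7989,
t_c = ln(5.726 × 0.7989) / (1.34 − 0.234) = ln(4.575) / 1.106 = 1.521/1.106 = 1.375 d.
L(t_c) = L₀ e^(−k_1 t_c) = 54.3 × 0.7249 = 39.36 mg/L, and at the critical point k_2 D_c = k_1 L, so D_c = (0.234/1.34) × 39.36 = 6.874 mg/L.
x_c = v t_c = 0.322 m/s × 1.375 d × 86400 s/d = 38250 m ≈ 38.3 km.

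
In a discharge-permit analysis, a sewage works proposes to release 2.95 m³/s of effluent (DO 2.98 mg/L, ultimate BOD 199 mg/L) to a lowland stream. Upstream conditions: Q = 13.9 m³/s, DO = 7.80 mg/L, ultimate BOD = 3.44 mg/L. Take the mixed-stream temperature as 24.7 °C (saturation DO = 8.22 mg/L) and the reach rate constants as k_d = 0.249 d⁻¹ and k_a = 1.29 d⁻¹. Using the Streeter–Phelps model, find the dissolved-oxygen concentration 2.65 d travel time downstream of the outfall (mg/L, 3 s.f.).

Mixed DO = (13.9×7.80 + 2.95×2.98)/(13.9+2.95) = 117.2/16.85 = 6.956 mg/L.
Mixed L₀ = (13.9×3.44 + 2.95×199)/(16.85) = 634.9/16.85 = 37.68 mg/L.
Initial deficit D₀ = C_s − DO₀ = 8.22 − 6.956 = 1.264 mg/L.
D(2.65) = [0.249×37.68/(1.29−0.249)](e^(−0.249×2.65) − e^(−1.29×2.65)) + 1.264 e^(−1.29×2.65)
= 9.012 × (0.5169 − 0.03276) + 1.264 × 0.03276 = 4.405 mg/L.
DO = 8.22 − 4.405 = 3.815 mg/L.

DO ≈ 3.82 mg/L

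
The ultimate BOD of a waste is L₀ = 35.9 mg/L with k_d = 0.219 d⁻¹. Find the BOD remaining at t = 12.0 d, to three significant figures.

L ≈ 2.59 mg/L

L_t = L₀ e^(−k_d t) = 35.9 × e^(−0.219×12.0) = 35.9 × 0.07222 = 2.593 mg/L.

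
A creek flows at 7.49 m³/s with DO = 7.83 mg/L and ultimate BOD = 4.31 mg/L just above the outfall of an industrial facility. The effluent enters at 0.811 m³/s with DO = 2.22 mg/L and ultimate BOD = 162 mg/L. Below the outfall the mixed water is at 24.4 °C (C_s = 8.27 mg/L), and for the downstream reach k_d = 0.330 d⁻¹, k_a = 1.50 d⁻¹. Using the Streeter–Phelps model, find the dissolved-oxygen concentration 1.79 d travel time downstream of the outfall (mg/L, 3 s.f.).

Mixed DO = (7.49×7.83 + 0.811×2.22)/(7.49+0.811) = 60.45/8.301 = 7.282 mg/L.
Mixed L₀ = (7.49×4.31 + 0.811×162)/(8.301) = 163.7/8.301 = 19.72 mg/L.
Initial deficit D₀ = C_s − DO₀ = 8.27 − 7.282 = 0.9881 mg/L.
D(1.79) = [0.330×19.72/(1.50−0.330)](e^(−0.330×1.79) − e^(−1.50×1.79)) + 0.9881 e^(−1.50×1.79)
= 5.561 × (0.5539 − 0.06822) + 0.9881 × 0.06822 = 2.768 mg/L.
DO = 8.27 − 2.768 = 5.502 mg/L.

DO ≈ 5.50 mg/L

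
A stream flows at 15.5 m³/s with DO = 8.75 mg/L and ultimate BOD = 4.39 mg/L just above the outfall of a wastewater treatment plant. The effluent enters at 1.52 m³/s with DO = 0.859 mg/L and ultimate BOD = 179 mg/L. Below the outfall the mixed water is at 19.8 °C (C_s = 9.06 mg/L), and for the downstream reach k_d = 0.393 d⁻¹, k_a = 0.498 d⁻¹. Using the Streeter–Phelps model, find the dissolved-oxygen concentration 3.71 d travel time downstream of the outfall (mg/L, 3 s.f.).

Mixed DO = (15.5×8.75 + 1.52×0.859)/(15.5+1.52) = 136.9/17.02 = 8.045 mg/L.
Mixed L₀ = (15.5×4.39 + 1.52×179)/(17.02) = 340.1/17.02 = 19.98 mg/L.
Initial deficit D₀ = C_s − DO₀ = 9.06 − 8.045 = 1.015 mg/L.
D(3.71) = [0.393×19.98/(0.498−0.393)](e^(−0.393×3.71) − e^(−0.498×3.71)) + 1.015 e^(−0.498×3.71)
= 74.80 × (0.2327 − 0.1576) + 1.015 × 0.1576 = 5.775 mg/L.
DO = 9.06 − 5.775 = 3.285 mg/L.

DO ≈ 3.28 mg/L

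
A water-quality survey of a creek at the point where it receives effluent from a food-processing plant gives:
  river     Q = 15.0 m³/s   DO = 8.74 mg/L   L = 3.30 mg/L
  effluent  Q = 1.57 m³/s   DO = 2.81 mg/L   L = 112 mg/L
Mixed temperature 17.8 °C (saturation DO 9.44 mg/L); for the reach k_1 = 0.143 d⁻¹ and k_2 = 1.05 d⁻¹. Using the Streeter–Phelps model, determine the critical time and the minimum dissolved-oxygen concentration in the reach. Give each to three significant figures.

Mixed DO = (15.0×8.74 + 1.57×2.81)/(15.0+1.57) = 135.5/16.57 = 8.178 mg/L.
Mixed L₀ = (15.0×3.30 + 1.57×112)/(16.57) = 225.3/16.57 = 13.60 mg/L.
Initial deficit D₀ = C_s − DO₀ = 9.44 − 8.178 = 1.262 mg/L.
t_c = (1/0.9070) ln[(1.05/0.143)(1 − 1.262×0.9070/(0.143×13.60))] = 1.103 × ln(3.021) = 1.219 d.
D_c = (0.143/1.05) × 13.60 × e^(−0.143×1.219) = 0.1362 × 13.60 × 0.8400 = 1.556 mg/L.
Minimum DO = 9.44 − 1.556 = 7.884 mg/L.

t_c ≈ 1.22 d; minimum DO ≈ 7.88 mg/L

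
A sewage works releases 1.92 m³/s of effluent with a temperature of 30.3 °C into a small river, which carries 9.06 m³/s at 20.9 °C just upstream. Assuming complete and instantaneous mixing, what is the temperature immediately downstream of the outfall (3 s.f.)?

Flow-weighted mixing: C = (Q_r C_r + Q_w C_w)/(Q_r + Q_w)
= (9.06×20.9 + 1.92×30.3)/(9.06 + 1.92) = 247.5/10.98 = 22.54 °C.

22.5 °C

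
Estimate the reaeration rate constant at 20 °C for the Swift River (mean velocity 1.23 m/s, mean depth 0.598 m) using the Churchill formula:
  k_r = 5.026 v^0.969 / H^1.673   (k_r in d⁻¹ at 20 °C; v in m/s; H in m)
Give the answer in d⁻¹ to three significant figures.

k_r ≈ 14.5 d⁻¹

k_r = 5.026 × 1.23^0.969 / 0.598^1.673 = 5.026 × 1.222 / 0.4231 = 14.52 d⁻¹.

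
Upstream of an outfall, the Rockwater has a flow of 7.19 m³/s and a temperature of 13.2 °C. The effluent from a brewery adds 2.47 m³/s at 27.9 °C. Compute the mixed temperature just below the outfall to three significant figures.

Flow-weighted mixing: C = (Q_r C_r + Q_w C_w)/(Q_r + Q_w)
= (7.19×13.2 + 2.47×27.9)/(7.19 + 2.47) = 163.8/9.660 = 16.96 °C.

17.0 °C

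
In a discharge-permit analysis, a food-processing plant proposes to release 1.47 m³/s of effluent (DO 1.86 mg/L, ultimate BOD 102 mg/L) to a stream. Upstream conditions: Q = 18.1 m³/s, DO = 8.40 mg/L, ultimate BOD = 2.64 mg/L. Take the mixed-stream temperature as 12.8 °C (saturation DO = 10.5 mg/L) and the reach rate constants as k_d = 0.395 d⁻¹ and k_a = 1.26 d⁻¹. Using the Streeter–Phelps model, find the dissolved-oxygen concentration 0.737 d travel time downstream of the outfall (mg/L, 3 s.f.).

Mixed DO = (18.1×8.40 + 1.47×1.86)/(18.1+1.47) = 154.8/19.57 = 7.909 mg/L.
Mixed L₀ = (18.1×2.64 + 1.47×102)/(19.57) = 197.7/19.57 = 10.10 mg/L.
Initial deficit D₀ = C_s − DO₀ = 10.5 − 7.909 = 2.591 mg/L.
D(0.737) = [0.395×10.10/(1.26−0.395)](e^(−0.395×0.737) − e^(−1.26×0.737)) + 2.591 e^(−1.26×0.737)
= 4.614 × (0.7474 − 0.3951) + 2.591 × 0.3951 = 2.649 mg/L.
DO = 10.5 − 2.649 = 7.851 mg/L.

DO ≈ 7.85 mg/L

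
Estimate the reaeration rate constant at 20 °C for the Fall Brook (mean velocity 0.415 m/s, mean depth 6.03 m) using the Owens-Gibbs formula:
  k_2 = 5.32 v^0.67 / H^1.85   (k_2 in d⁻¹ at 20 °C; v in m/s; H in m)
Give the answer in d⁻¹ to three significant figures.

k_2 ≈ 0.106 d⁻¹

k_2 = 5.32 × 0.415^0.67 / 6.03^1.85 = 5.32 × 0.5547 / 27.77 = 0.1063 d⁻¹.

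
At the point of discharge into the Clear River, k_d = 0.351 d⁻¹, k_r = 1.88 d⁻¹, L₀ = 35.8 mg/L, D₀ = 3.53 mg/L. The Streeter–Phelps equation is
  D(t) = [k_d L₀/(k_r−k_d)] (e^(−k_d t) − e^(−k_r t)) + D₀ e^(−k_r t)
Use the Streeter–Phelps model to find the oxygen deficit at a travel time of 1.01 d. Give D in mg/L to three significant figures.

D ≈ 5.06 mg/L

k_d L₀/(k_r−k_d) = 0.351×35.8/(1.88−0.351) = 12.57/1.529 = 8.218 mg/L.
e^(−k_d t) = e^(−0.351×1.010) = 0.7015; e^(−k_r t) = e^(−1.88×1.010) = 0.1497.
D = 8.218 × (0.7015 − 0.1497) + 3.53 × 0.1497 = 4.535 + 0.5286 = 5.063 mg/L.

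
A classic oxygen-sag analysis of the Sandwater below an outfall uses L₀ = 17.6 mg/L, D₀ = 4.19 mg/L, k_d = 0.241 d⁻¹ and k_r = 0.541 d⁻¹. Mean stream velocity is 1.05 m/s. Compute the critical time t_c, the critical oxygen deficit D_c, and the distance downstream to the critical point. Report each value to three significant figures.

At the critical point dD/dt = 0, so k_d L₀ e^(−k_d t) = k_r D. Substituting D(t) from the Streeter–Phelps equation and solving for t gives
t_c = ln[(k_r/k_d)(1 − D₀(k_r−k_d)/(k_d L₀))] / (k_r−k_d).
Here k_r−k_d = 0.3000 d⁻¹ and 1 − D₀(k_r−k_d)/(k_d L₀) = 1 − 4.19×0.3000/(0.241×17.6) = 0.7036, so
t_c = ln(2.245 × 0.7036) / 0.3000 = 0.4571 / 0.3000 = 1.524 d.
L(t_c) = L₀ e^(−k_d t_c) = 17.6 × 0.6926 = 12.19 mg/L, and at the critical point k_r D_c = k_d L, so D_c = (0.241/0.541) × 12.19 = 5.431 mg/L.
x_c = v t_c = 1.05 m/s × 1.524 d × 86400 s/d = 138200 m ≈ 138 km.

t_c ≈ 1.52 d; D_c ≈ 5.43 mg/L; x_c ≈ 138 km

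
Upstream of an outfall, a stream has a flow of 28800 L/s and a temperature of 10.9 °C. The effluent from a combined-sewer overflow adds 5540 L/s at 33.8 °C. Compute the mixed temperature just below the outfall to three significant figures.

Flow-weighted mixing: C = (Q_r C_r + Q_w C_w)/(Q_r + Q_w)
= (28800×10.9 + 5540×33.8)/(28800 + 5540) = 501200/34340 = 14.59 °C.

14.6 °C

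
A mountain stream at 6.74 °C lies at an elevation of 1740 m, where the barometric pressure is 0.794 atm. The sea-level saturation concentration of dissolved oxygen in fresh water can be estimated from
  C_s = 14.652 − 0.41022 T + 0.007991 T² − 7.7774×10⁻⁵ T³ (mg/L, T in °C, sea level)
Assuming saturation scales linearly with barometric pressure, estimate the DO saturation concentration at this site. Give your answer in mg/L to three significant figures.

C_s ≈ 9.71 mg/L

At sea level: C_s = 14.652 − 0.41022×6.74 + 0.007991×6.74² − 7.7774×10⁻⁵×6.74³ = 12.23 mg/L.
Pressure correction: C_s' = 12.23 × 0.794 = 9.708 mg/L.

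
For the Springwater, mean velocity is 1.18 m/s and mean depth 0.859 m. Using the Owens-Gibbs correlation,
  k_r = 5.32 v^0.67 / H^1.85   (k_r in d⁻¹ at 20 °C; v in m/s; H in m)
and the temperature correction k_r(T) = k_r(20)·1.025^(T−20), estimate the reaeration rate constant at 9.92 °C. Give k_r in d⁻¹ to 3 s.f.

k_r(20) = 5.32 × 1.18^0.67 / 0.859^1.85 = 5.32 × 1.117 / 0.7549 = 7.874 d⁻¹.
k_r(9.92) = 7.874 × 1.025^(9.92−20) = 7.874 × 0.7797 = 6.139 d⁻¹.

k_r ≈ 6.14 d⁻¹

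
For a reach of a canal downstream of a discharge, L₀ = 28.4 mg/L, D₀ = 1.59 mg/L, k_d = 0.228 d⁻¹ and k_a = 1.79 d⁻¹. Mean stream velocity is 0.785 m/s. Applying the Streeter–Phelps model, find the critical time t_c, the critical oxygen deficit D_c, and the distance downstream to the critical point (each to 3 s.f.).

t_c = [1/(k_a−k_d)] ln[(k_a/k_d)(1 − D₀(k_a−k_d)/(k_d L₀))]
= [1/(1.79−0.228)] ln[(1.79/0.228)(1 − 1.59×1.562/(0.228×28.4))]
= (1/1.562) ln[7.851 × 0.6164] = 0.6402 × ln(4.840) = 0.6402 × 1.577 = 1.010 d.
D_c = (k_d/k_a) L₀ e^(−k_d t_c) = (0.228/1.79) × 28.4 × e^(−0.228×1.010) = 0.1274 × 28.4 × 0.7944 = 2.874 mg/L.
x_c = v t_c = 0.785 m/s × 1.010 d × 86400 s/d = 68470 m ≈ 68.5 km.

t_c ≈ 1.01 d; D_c ≈ 2.87 mg/L; x_c ≈ 68.5 km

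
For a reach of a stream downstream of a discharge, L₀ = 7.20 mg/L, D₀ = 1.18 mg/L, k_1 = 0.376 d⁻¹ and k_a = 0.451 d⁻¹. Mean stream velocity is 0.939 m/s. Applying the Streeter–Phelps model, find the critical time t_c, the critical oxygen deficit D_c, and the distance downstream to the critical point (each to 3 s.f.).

t_c ≈ 1.98 d; D_c ≈ 2.85 mg/L; x_c ≈ 161 km

t_c = [1/(k_a−k_1)] ln[(k_a/k_1)(1 − D₀(k_a−k_1)/(k_1 L₀))]
= [1/(0.451−0.376)] ln[(0.451/0.376)(1 − 1.18×0.07500/(0.376×7.20))]
= (1/0.07500) ln[1.199 × 0.9673] = 13.33 × ln(1.160) = 13.33 × 0.1486 = 1.982 d.
D_c = (k_1/k_a) L₀ e^(−k_1 t_c) = (0.376/0.451) × 7.20 × e^(−0.376×1.982) = 0.8337 × 7.20 × 0.4746 = 2.849 mg/L.
x_c = v t_c = 0.939 m/s × 1.982 d × 86400 s/d = 160800 m ≈ 161 km.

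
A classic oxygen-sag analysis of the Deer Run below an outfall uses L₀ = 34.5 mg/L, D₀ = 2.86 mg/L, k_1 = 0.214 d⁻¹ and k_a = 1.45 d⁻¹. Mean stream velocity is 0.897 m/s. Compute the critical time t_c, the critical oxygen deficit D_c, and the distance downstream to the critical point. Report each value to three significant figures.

t_c ≈ 1.02 d; D_c ≈ 4.09 mg/L; x_c ≈ 79.1 km

At the critical point dD/dt = 0, so k_1 L₀ e^(−k_1 t) = k_a D. Substituting D(t) from the Streeter–Phelps equation and solving for t gives
t_c = ln[(k_a/k_1)(1 − D₀(k_a−k_1)/(k_1 L₀))] / (k_a−k_1).
Here k_a−k_1 = 1.236 d⁻¹ and 1 − D₀(k_a−k_1)/(k_1 L₀) = 1 − 2.86×1.236/(0.214×34.5) = 0.5212, so
t_c = ln(6.776 × 0.5212) / 1.236 = 1.262 / 1.236 = 1.021 d.
D_c = (k_1/k_a) L₀ e^(−k_1 t_c) = (0.214/1.45) × 34.5 × e^(−0.214×1.021) = 0.1476 × 34.5 × 0.8038 = 4.093 mg/L.
x_c = v t_c = 0.897 m/s × 1.021 d × 86400 s/d = 79110 m ≈ 79.1 km.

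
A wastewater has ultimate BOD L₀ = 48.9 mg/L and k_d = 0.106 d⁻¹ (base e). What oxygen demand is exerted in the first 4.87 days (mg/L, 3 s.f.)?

y_t = L₀(1 − e^(−k_d t)) = 48.9 × (1 − e^(−0.106×4.87))
= 48.9 × (1 − 0.5968) = 48.9 × 0.4032 = 19.72 mg/L.

y ≈ 19.7 mg/L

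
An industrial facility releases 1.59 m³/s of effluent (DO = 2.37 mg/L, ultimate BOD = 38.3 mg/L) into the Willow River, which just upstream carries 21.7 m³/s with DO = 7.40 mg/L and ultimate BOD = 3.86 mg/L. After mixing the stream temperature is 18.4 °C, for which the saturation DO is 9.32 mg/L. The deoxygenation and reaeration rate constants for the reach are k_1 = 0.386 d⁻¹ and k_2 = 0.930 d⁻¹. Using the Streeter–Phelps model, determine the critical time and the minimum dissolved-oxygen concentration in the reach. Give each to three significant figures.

Mixed DO = (21.7×7.40 + 1.59×2.37)/(21.7+1.59) = 164.3/23.29 = 7.057 mg/L.
Mixed L₀ = (21.7×3.86 + 1.59×38.3)/(23.29) = 144.7/23.29 = 6.211 mg/L.
Initial deficit D₀ = C_s − DO₀ = 9.32 − 7.057 = 2.263 mg/L.
t_c = (1/0.5440) ln[(0.930/0.386)(1 − 2.263×0.5440/(0.386×6.211))] = 1.838 × ln(1.172) = 0.2917 d.
D_c = (0.386/0.930) × 6.211 × e^(−0.386×0.2917) = 0.4151 × 6.211 × 0.8935 = 2.303 mg/L.
Minimum DO = 9.32 − 2.303 = 7.017 mg/L.

t_c ≈ 0.292 d; minimum DO ≈ 7.02 mg/L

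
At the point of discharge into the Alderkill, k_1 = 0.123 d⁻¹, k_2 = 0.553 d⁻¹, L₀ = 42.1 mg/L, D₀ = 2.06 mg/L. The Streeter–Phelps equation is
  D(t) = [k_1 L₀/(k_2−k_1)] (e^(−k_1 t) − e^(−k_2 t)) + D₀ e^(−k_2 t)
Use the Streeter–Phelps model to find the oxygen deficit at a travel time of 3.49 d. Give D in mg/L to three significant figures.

k_1 L₀/(k_2−k_1) = 0.123×42.1/(0.553−0.123) = 5.178/0.4300 = 12.04 mg/L.
e^(−k_1 t) = e^(−0.123×3.490) = 0.6510; e^(−k_2 t) = e^(−0.553×3.490) = 0.1452.
D = 12.04 × (0.6510 − 0.1452) + 2.06 × 0.1452 = 6.092 + 0.2990 = 6.391 mg/L.

D ≈ 6.39 mg/L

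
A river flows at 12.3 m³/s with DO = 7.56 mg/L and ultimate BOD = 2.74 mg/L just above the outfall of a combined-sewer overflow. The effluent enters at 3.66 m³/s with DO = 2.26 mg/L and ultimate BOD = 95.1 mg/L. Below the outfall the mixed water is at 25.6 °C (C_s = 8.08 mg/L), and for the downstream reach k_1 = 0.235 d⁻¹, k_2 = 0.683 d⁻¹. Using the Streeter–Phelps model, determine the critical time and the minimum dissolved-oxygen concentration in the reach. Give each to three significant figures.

t_c ≈ 2.05 d; minimum DO ≈ 3.00 mg/L

Mixed DO = (12.3×7.56 + 3.66×2.26)/(12.3+3.66) = 101.3/15.96 = 6.345 mg/L.
Mixed L₀ = (12.3×2.74 + 3.66×95.1)/(15.96) = 381.8/15.96 = 23.92 mg/L.
Initial deficit D₀ = C_s − DO₀ = 8.08 − 6.345 = 1.735 mg/L.
t_c = (1/0.4480) ln[(0.683/0.235)(1 − 1.735×0.4480/(0.235×23.92))] = 2.232 × ln(2.504) = 2.049 d.
D_c = (0.235/0.683) × 23.92 × e^(−0.235×2.049) = 0.3441 × 23.92 × 0.6178 = 5.085 mg/L.
Minimum DO = 8.08 − 5.085 = 2.995 mg/L.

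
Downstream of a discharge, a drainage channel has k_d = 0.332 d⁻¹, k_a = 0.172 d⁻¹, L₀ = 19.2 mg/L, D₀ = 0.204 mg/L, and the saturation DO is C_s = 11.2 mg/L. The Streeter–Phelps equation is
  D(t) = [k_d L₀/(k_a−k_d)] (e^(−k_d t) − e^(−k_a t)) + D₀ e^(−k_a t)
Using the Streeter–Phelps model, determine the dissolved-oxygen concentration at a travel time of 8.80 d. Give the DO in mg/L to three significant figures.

k_d L₀/(k_a−k_d) = 0.332×19.2/(0.172−0.332) = 6.374/-0.1600 = -39.84 mg/L.
e^(−k_d t) = e^(−0.332×8.800) = 0.05385; e^(−k_a t) = e^(−0.172×8.800) = 0.2201.
D = -39.84 × (0.05385 − 0.2201) + 0.204 × 0.2201 = 6.624 + 0.04490 = 6.669 mg/L.
DO = C_s − D = 11.2 − 6.669 = 4.531 mg/L.

DO ≈ 4.53 mg/L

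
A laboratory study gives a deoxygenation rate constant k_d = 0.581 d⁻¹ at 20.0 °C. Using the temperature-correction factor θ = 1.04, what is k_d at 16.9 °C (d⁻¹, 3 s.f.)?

k_d ≈ 0.514 d⁻¹

k_d(T₂) = k_d(T₁) · θ^(T₂−T₁) = 0.581 × 1.04^(16.9−20.0)
= 0.581 × 1.04^-3.10 = 0.581 × 0.8855 = 0.5145 d⁻¹.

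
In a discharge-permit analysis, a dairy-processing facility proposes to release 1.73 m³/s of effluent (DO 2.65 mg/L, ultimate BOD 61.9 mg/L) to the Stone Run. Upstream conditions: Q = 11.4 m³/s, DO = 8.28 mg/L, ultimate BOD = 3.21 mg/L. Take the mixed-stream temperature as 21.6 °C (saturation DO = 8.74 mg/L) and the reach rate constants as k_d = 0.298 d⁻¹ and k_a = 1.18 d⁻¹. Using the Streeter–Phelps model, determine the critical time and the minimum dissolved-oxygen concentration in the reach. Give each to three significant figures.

t_c ≈ 1.11 d; minimum DO ≈ 6.76 mg/L

Mixed DO = (11.4×8.28 + 1.73×2.65)/(11.4+1.73) = 98.98/13.13 = 7.538 mg/L.
Mixed L₀ = (11.4×3.21 + 1.73×61.9)/(13.13) = 143.7/13.13 = 10.94 mg/L.
Initial deficit D₀ = C_s − DO₀ = 8.74 − 7.538 = 1.202 mg/L.
t_c = (1/0.8820) ln[(1.18/0.298)(1 − 1.202×0.8820/(0.298×10.94))] = 1.134 × ln(2.673) = 1.115 d.
D_c = (0.298/1.18) × 10.94 × e^(−0.298×1.115) = 0.2525 × 10.94 × 0.7174 = 1.983 mg/L.
Minimum DO = 8.74 − 1.983 = 6.757 mg/L.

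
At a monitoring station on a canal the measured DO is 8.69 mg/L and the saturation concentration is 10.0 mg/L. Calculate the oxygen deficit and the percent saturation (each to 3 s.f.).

D ≈ 1.31 mg/L; 86.9 % saturation

D = C_s − C = 10.0 − 8.69 = 1.31 mg/L.
% saturation = 8.69/10.0 × 100 = 86.9 %.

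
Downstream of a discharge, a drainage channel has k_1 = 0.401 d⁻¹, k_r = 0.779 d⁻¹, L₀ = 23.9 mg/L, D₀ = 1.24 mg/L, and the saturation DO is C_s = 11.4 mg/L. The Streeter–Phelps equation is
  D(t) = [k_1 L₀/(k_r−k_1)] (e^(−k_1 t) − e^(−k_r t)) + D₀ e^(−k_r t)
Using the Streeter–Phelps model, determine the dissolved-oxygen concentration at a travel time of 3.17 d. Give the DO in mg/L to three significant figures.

k_1 L₀/(k_r−k_1) = 0.401×23.9/(0.779−0.401) = 9.584/0.3780 = 25.35 mg/L.
e^(−k_1 t) = e^(−0.401×3.170) = 0.2805; e^(−k_r t) = e^(−0.779×3.170) = 0.08463.
D = 25.35 × (0.2805 − 0.08463) + 1.24 × 0.08463 = 4.966 + 0.1049 = 5.071 mg/L.
DO = C_s − D = 11.4 − 5.071 = 6.329 mg/L.

DO ≈ 6.33 mg/L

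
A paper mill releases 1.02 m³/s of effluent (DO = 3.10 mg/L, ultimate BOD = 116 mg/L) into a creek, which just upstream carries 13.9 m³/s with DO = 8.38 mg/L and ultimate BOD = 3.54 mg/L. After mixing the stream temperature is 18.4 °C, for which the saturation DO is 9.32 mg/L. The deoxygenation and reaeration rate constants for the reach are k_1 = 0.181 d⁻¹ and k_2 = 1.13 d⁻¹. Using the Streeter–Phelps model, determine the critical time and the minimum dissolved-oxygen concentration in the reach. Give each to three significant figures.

Mixed DO = (13.9×8.38 + 1.02×3.10)/(13.9+1.02) = 119.6/14.92 = 8.019 mg/L.
Mixed L₀ = (13.9×3.54 + 1.02×116)/(14.92) = 167.5/14.92 = 11.23 mg/L.
Initial deficit D₀ = C_s − DO₀ = 9.32 − 8.019 = 1.301 mg/L.
t_c = (1/0.9490) ln[(1.13/0.181)(1 − 1.301×0.9490/(0.181×11.23))] = 1.054 × ln(2.450) = 0.9444 d.
D_c = (0.181/1.13) × 11.23 × e^(−0.181×0.9444) = 0.1602 × 11.23 × 0.8429 = 1.516 mg/L.
Minimum DO = 9.32 − 1.516 = 7.804 mg/L.

t_c ≈ 0.944 d; minimum DO ≈ 7.80 mg/L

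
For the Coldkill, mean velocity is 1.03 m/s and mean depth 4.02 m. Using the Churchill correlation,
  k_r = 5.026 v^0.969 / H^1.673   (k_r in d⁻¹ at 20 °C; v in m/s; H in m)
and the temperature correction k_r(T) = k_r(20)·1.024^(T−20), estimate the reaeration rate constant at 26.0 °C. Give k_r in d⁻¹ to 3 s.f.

k_r(20) = 5.026 × 1.03^0.969 / 4.02^1.673 = 5.026 × 1.029 / 10.25 = 0.5044 d⁻¹.
k_r(26.0) = 0.5044 × 1.024^(26.0−20) = 0.5044 × 1.153 = 0.5816 d⁻¹.

k_r ≈ 0.582 d⁻¹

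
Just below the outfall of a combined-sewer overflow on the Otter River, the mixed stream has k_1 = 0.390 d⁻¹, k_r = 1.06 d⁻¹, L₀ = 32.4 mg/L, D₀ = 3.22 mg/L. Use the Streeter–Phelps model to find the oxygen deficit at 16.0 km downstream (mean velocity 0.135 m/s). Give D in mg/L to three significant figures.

D ≈ 7.39 mg/L

Travel time t = x/v = 16.0 km / (0.135 m/s) = 16000 m / 0.135 m/s = 118500 s = 1.372 d.
k_1 L₀/(k_r−k_1) = 0.390×32.4/(1.06−0.390) = 12.64/0.6700 = 18.86 mg/L.
e^(−k_1 t) = e^(−0.390×1.372) = 0.5857; e^(−k_r t) = e^(−1.06×1.372) = 0.2336.
D = 18.86 × (0.5857 − 0.2336) + 3.22 × 0.2336 = 6.640 + 0.7523 = 7.392 mg/L.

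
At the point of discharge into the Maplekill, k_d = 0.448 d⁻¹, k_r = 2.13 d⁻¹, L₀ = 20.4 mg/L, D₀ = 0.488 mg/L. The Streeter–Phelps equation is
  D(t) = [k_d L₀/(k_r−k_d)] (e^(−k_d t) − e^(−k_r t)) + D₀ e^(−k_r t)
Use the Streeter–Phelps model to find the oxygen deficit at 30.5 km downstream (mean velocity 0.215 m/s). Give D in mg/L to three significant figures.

Travel time t = x/v = 30.5 km / (0.215 m/s) = 30500 m / 0.215 m/s = 141900 s = 1.642 d.
k_d L₀/(k_r−k_d) = 0.448×20.4/(2.13−0.448) = 9.139/1.682 = 5.434 mg/L.
e^(−k_d t) = e^(−0.448×1.642) = 0.4792; e^(−k_r t) = e^(−2.13×1.642) = 0.03028.
D = 5.434 × (0.4792 − 0.03028) + 0.488 × 0.03028 = 2.439 + 0.01478 = 2.454 mg/L.

D ≈ 2.45 mg/L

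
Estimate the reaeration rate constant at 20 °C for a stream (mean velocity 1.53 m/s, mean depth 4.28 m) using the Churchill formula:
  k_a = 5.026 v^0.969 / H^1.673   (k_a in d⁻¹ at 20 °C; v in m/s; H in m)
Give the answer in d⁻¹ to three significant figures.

k_a = 5.026 × 1.53^0.969 / 4.28^1.673 = 5.026 × 1.510 / 11.39 = 0.6665 d⁻¹.

k_a ≈ 0.666 d⁻¹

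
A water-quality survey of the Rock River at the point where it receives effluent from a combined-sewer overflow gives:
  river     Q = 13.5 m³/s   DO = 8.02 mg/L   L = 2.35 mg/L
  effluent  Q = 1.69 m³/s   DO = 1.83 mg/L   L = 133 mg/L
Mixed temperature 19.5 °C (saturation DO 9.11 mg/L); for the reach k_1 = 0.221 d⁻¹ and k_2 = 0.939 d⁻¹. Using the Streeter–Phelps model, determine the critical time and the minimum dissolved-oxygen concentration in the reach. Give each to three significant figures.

Mixed DO = (13.5×8.02 + 1.69×1.83)/(13.5+1.69) = 111.4/15.19 = 7.331 mg/L.
Mixed L₀ = (13.5×2.35 + 1.69×133)/(15.19) = 256.5/15.19 = 16.89 mg/L.
Initial deficit D₀ = C_s − DO₀ = 9.11 − 7.331 = 1.779 mg/L.
t_c = (1/0.7180) ln[(0.939/0.221)(1 − 1.779×0.7180/(0.221×16.89))] = 1.393 × ln(2.795) = 1.431 d.
D_c = (0.221/0.939) × 16.89 × e^(−0.221×1.431) = 0.2354 × 16.89 × 0.7288 = 2.896 mg/L.
Minimum DO = 9.11 − 2.896 = 6.214 mg/L.

t_c ≈ 1.43 d; minimum DO ≈ 6.21 mg/L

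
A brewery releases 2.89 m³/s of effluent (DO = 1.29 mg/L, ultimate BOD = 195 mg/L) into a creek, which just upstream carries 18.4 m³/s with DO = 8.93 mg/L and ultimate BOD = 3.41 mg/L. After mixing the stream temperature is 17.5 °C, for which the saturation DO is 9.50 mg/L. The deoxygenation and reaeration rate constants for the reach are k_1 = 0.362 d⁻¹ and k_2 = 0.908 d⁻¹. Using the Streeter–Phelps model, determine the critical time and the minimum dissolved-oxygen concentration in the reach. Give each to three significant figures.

Mixed DO = (18.4×8.93 + 2.89×1.29)/(18.4+2.89) = 168.0/21.29 = 7.893 mg/L.
Mixed L₀ = (18.4×3.41 + 2.89×195)/(21.29) = 626.3/21.29 = 29.42 mg/L.
Initial deficit D₀ = C_s − DO₀ = 9.50 − 7.893 = 1.607 mg/L.
t_c = (1/0.5460) ln[(0.908/0.362)(1 − 1.607×0.5460/(0.362×29.42))] = 1.832 × ln(2.302) = 1.527 d.
D_c = (0.362/0.908) × 29.42 × e^(−0.362×1.527) = 0.3987 × 29.42 × 0.5754 = 6.748 mg/L.
Minimum DO = 9.50 − 6.748 = 2.752 mg/L.

t_c ≈ 1.53 d; minimum DO ≈ 2.75 mg/L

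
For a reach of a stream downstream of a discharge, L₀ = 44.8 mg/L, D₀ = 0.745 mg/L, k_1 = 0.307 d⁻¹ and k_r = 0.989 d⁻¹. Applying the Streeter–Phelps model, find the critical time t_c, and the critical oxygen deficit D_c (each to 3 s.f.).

t_c ≈ 1.66 d; D_c ≈ 8.35 mg/L

t_c = [1/(k_r−k_1)] ln[(k_r/k_1)(1 − D₀(k_r−k_1)/(k_1 L₀))]
= [1/(0.989−0.307)] ln[(0.989/0.307)(1 − 0.745×0.6820/(0.307×44.8))]
= (1/0.6820) ln[3.221 × 0.9631] = 1.466 × ln(3.102) = 1.466 × 1.132 = 1.660 d.
D_c = (k_1/k_r) L₀ e^(−k_1 t_c) = (0.307/0.989) × 44.8 × e^(−0.307×1.660) = 0.3104 × 44.8 × 0.6007 = 8.354 mg/L.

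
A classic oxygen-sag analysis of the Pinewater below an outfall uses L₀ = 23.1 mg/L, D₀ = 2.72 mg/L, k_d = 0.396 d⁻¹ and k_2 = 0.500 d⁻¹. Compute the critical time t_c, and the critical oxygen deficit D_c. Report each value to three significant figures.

t_c = [1/(k_2−k_d)] ln[(k_2/k_d)(1 − D₀(k_2−k_d)/(k_d L₀))]
= [1/(0.500−0.396)] ln[(0.500/0.396)(1 − 2.72×0.1040/(0.396×23.1))]
= (1/0.1040) ln[1.263 × 0.9691] = 9.615 × ln(1.224) = 9.615 × 0.2018 = 1.940 d.
D_c = (k_d/k_2) L₀ e^(−k_d t_c) = (0.396/0.500) × 23.1 × e^(−0.396×1.940) = 0.7920 × 23.1 × 0.4638 = 8.485 mg/L.

t_c ≈ 1.94 d; D_c ≈ 8.49 mg/L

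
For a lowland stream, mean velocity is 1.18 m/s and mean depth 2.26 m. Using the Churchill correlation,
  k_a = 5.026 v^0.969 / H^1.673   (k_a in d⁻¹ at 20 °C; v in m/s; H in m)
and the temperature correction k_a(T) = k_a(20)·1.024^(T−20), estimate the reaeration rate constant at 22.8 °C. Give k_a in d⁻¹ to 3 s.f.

k_a(20) = 5.026 × 1.18^0.969 / 2.26^1.673 = 5.026 × 1.174 / 3.912 = 1.508 d⁻¹.
k_a(22.8) = 1.508 × 1.024^(22.8−20) = 1.508 × 1.069 = 1.612 d⁻¹.

k_a ≈ 1.61 d⁻¹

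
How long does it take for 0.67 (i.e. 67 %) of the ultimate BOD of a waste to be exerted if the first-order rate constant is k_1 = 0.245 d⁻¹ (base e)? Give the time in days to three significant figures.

t ≈ 4.53 d

y/L₀ = 1 − e^(−k_1 t) = 0.67 ⇒ e^(−k_1 t) = 0.330
t = −ln(0.330) / 0.245 = 1.109 / 0.245 = 4.525 d.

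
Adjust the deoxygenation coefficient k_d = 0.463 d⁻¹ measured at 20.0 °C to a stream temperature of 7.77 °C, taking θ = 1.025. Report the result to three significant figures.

k_d(T₂) = k_d(T₁) · θ^(T₂−T₁) = 0.463 × 1.025^(7.77−20.0)
= 0.463 × 1.025^-12.2 = 0.463 × 0.7393 = 0.3423 d⁻¹.

k_d ≈ 0.342 d⁻¹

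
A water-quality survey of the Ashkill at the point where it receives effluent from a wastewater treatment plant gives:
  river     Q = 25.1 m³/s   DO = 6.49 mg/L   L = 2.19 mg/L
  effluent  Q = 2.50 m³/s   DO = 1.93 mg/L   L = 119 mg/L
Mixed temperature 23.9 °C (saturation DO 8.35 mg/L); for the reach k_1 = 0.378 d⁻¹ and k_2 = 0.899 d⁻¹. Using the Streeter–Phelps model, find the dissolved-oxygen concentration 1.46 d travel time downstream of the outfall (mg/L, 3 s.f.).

Mixed DO = (25.1×6.49 + 2.50×1.93)/(25.1+2.50) = 167.7/27.60 = 6.077 mg/L.
Mixed L₀ = (25.1×2.19 + 2.50×119)/(27.60) = 352.5/27.60 = 12.77 mg/L.
Initial deficit D₀ = C_s − DO₀ = 8.35 − 6.077 = 2.273 mg/L.
D(1.46) = [0.378×12.77/(0.899−0.378)](e^(−0.378×1.46) − e^(−0.899×1.46)) + 2.273 e^(−0.899×1.46)
= 9.265 × (0.5759 − 0.2691) + 2.273 × 0.2691 = 3.454 mg/L.
DO = 8.35 − 3.454 = 4.896 mg/L.

DO ≈ 4.90 mg/L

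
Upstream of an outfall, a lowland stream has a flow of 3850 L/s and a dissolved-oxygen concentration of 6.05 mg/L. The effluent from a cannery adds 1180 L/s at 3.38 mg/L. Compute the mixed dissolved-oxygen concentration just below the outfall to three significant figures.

Flow-weighted mixing: C = (Q_r C_r + Q_w C_w)/(Q_r + Q_w)
= (3850×6.05 + 1180×3.38)/(3850 + 1180) = 27280/5030 = 5.424 mg/L.

5.42 mg/L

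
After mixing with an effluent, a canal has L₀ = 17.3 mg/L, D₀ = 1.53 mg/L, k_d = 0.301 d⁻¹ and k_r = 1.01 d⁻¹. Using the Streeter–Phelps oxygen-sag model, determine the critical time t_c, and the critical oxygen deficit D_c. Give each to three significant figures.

t_c ≈ 1.38 d; D_c ≈ 3.41 mg/L

With k_r/k_d = 3.355 and 1 − D₀(k_r−k_d)/(k_d L₀) = 0.7917,
t_c = ln(3.355 × 0.7917) / (1.01 − 0.301) = ln(2.656) / 0.7090 = 0.9770/0.7090 = 1.378 d.
D_c = (k_d/k_r) L₀ e^(−k_d t_c) = (0.301/1.01) × 17.3 × e^(−0.301×1.378) = 0.2980 × 17.3 × 0.6605 = 3.405 mg/L.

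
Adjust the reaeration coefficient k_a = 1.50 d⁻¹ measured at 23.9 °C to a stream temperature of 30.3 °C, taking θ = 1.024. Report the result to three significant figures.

k_a(T₂) = k_a(T₁) · θ^(T₂−T₁) = 1.50 × 1.024^(30.3−23.9)
= 1.50 × 1.024^6.40 = 1.50 × 1.164 = 1.746 d⁻¹.

k_a ≈ 1.75 d⁻¹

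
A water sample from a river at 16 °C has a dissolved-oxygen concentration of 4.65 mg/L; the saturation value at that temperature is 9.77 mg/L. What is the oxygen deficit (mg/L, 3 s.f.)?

D ≈ 5.12 mg/L

D = C_s − C = 9.77 − 4.65 = 5.12 mg/L.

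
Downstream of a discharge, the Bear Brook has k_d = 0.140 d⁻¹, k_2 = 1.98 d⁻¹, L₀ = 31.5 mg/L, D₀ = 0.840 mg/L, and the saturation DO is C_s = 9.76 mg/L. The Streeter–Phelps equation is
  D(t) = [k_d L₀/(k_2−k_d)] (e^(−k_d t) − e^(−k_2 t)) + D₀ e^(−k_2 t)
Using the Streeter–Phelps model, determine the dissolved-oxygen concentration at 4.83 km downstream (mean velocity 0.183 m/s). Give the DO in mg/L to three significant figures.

DO ≈ 8.31 mg/L

Travel time t = x/v = 4.83 km / (0.183 m/s) = 4830 m / 0.183 m/s = 26390 s = 0.3055 d.
k_d L₀/(k_2−k_d) = 0.140×31.5/(1.98−0.140) = 4.410/1.840 = 2.397 mg/L.
e^(−k_d t) = e^(−0.140×0.3055) = 0.9581; e^(−k_2 t) = e^(−1.98×0.3055) = 0.5462.
D = 2.397 × (0.9581 − 0.5462) + 0.840 × 0.5462 = 0.9874 + 0.4588 = 1.446 mg/L.
DO = C_s − D = 9.76 − 1.446 = 8.314 mg/L.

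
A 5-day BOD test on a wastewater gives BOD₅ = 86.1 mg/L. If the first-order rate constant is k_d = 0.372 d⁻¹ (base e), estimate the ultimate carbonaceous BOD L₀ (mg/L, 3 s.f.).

L₀ ≈ 102 mg/L

BOD₅ = L₀(1 − e^(−5k_d)) ⇒ L₀ = BOD₅ / (1 − e^(−5×0.372))
= 86.1 / (1 − 0.1557) = 86.1 / 0.8443 = 102.0 mg/L.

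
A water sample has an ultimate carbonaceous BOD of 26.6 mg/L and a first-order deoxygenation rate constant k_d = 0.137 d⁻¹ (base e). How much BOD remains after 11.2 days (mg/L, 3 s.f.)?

L ≈ 5.73 mg/L

L_t = L₀ e^(−k_d t) = 26.6 × e^(−0.137×11.2) = 26.6 × 0.2156 = 5.735 mg/L.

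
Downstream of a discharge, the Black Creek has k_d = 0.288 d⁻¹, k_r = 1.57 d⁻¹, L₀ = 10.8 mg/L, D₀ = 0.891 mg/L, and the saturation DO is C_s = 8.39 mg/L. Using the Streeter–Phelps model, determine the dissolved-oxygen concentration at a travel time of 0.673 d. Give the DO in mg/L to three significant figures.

DO ≈ 6.92 mg/L

k_d L₀/(k_r−k_d) = 0.288×10.8/(1.57−0.288) = 3.110/1.282 = 2.426 mg/L.
e^(−k_d t) = e^(−0.288×0.6730) = 0.8238; e^(−k_r t) = e^(−1.57×0.6730) = 0.3476.
D = 2.426 × (0.8238 − 0.3476) + 0.891 × 0.3476 = 1.155 + 0.3097 = 1.465 mg/L.
DO = C_s − D = 8.39 − 1.465 = 6.925 mg/L.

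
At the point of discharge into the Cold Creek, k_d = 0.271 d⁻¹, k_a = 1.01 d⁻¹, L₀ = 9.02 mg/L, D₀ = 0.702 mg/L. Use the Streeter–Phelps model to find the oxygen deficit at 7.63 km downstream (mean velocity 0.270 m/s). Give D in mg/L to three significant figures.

Travel time t = x/v = 7.63 km / (0.270 m/s) = 7630 m / 0.270 m/s = 28260 s = 0.3271 d.
k_d L₀/(k_a−k_d) = 0.271×9.02/(1.01−0.271) = 2.444/0.7390 = 3.308 mg/L.
e^(−k_d t) = e^(−0.271×0.3271) = 0.9152; e^(−k_a t) = e^(−1.01×0.3271) = 0.7187.
D = 3.308 × (0.9152 − 0.7187) + 0.702 × 0.7187 = 0.6500 + 0.5045 = 1.154 mg/L.

D ≈ 1.15 mg/L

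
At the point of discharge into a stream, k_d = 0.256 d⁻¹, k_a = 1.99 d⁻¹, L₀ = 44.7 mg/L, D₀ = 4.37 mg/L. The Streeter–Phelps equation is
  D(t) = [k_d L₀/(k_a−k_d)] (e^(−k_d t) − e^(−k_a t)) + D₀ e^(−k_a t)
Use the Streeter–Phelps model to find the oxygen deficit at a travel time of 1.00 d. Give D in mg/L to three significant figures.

k_d L₀/(k_a−k_d) = 0.256×44.7/(1.99−0.256) = 11.44/1.734 = 6.599 mg/L.
e^(−k_d t) = e^(−0.256×1.000) = 0.7741; e^(−k_a t) = e^(−1.99×1.000) = 0.1367.
D = 6.599 × (0.7741 − 0.1367) + 4.37 × 0.1367 = 4.207 + 0.5974 = 4.804 mg/L.

D ≈ 4.80 mg/L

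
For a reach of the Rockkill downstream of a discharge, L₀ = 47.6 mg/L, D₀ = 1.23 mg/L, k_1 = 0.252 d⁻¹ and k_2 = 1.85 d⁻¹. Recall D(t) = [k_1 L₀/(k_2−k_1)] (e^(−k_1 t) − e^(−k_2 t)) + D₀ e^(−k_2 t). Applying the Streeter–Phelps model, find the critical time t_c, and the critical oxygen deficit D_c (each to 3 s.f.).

t_c ≈ 1.14 d; D_c ≈ 4.87 mg/L

At the critical point dD/dt = 0, so k_1 L₀ e^(−k_1 t) = k_2 D. Substituting D(t) from the Streeter–Phelps equation and solving for t gives
t_c = ln[(k_2/k_1)(1 − D₀(k_2−k_1)/(k_1 L₀))] / (k_2−k_1).
Here k_2−k_1 = 1.598 d⁻¹ and 1 − D₀(k_2−k_1)/(k_1 L₀) = 1 − 1.23×1.598/(0.252×47.6) = 0.8361, so
t_c = ln(7.341 × 0.8361) / 1.598 = 1.815 / 1.598 = 1.136 d.
D_c = (k_1/k_2) L₀ e^(−k_1 t_c) = (0.252/1.85) × 47.6 × e^(−0.252×1.136) = 0.1362 × 47.6 × 0.7512 = 4.870 mg/L.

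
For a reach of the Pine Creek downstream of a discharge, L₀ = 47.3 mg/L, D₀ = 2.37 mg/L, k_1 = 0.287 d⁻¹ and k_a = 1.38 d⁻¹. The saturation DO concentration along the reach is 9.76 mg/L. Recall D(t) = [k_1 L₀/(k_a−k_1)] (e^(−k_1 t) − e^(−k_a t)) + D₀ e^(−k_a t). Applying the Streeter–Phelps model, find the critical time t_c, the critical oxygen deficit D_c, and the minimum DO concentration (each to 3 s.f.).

At the critical point dD/dt = 0, so k_1 L₀ e^(−k_1 t) = k_a D. Substituting D(t) from the Streeter–Phelps equation and solving for t gives
t_c = ln[(k_a/k_1)(1 − D₀(k_a−k_1)/(k_1 L₀))] / (k_a−k_1).
Here k_a−k_1 = 1.093 d⁻¹ and 1 − D₀(k_a−k_1)/(k_1 L₀) = 1 − 2.37×1.093/(0.287×47.3) = 0.8092, so
t_c = ln(4.808 × 0.8092) / 1.093 = 1.359 / 1.093 = 1.243 d.
L(t_c) = L₀ e^(−k_1 t_c) = 47.3 × 0.6999 = 33.11 mg/L, and at the critical point k_a D_c = k_1 L, so D_c = (0.287/1.38) × 33.11 = 6.885 mg/L.
Minimum DO = C_s − D_c = 9.76 − 6.885 = 2.875 mg/L.

t_c ≈ 1.24 d; D_c ≈ 6.89 mg/L; min DO ≈ 2.87 mg/L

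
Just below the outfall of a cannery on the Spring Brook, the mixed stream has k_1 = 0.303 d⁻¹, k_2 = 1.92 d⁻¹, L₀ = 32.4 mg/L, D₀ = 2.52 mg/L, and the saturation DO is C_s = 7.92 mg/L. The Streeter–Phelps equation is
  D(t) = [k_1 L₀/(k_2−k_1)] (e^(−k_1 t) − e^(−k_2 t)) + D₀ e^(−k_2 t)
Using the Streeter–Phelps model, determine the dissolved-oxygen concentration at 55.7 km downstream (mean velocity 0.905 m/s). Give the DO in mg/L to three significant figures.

Travel time t = x/v = 55.7 km / (0.905 m/s) = 55700 m / 0.905 m/s = 61550 s = 0.7123 d.
k_1 L₀/(k_2−k_1) = 0.303×32.4/(1.92−0.303) = 9.817/1.617 = 6.071 mg/L.
e^(−k_1 t) = e^(−0.303×0.7123) = 0.8059; e^(−k_2 t) = e^(−1.92×0.7123) = 0.2547.
D = 6.071 × (0.8059 − 0.2547) + 2.52 × 0.2547 = 3.346 + 0.6418 = 3.988 mg/L.
DO = C_s − D = 7.92 − 3.988 = 3.932 mg/L.

DO ≈ 3.93 mg/L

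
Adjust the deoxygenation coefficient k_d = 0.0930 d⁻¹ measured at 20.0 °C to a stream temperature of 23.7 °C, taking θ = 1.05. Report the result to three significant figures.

k_d ≈ 0.111 d⁻¹

k_d(T₂) = k_d(T₁) · θ^(T₂−T₁) = 0.0930 × 1.05^(23.7−20.0)
= 0.0930 × 1.05^3.70 = 0.0930 × 1.198 = 0.1114 d⁻¹.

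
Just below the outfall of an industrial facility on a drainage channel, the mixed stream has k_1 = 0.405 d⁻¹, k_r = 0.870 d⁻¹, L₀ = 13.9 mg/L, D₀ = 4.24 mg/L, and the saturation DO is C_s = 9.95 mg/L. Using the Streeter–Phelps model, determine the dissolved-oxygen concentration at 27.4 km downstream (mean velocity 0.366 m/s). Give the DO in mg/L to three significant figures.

Travel time t = x/v = 27.4 km / (0.366 m/s) = 27400 m / 0.366 m/s = 74860 s = 0.8665 d.
k_1 L₀/(k_r−k_1) = 0.405×13.9/(0.870−0.405) = 5.630/0.4650 = 12.11 mg/L.
e^(−k_1 t) = e^(−0.405×0.8665) = 0.7040; e^(−k_r t) = e^(−0.870×0.8665) = 0.4706.
D = 12.11 × (0.7040 − 0.4706) + 4.24 × 0.4706 = 2.827 + 1.995 = 4.822 mg/L.
DO = C_s − D = 9.95 − 4.822 = 5.128 mg/L.

DO ≈ 5.13 mg/L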